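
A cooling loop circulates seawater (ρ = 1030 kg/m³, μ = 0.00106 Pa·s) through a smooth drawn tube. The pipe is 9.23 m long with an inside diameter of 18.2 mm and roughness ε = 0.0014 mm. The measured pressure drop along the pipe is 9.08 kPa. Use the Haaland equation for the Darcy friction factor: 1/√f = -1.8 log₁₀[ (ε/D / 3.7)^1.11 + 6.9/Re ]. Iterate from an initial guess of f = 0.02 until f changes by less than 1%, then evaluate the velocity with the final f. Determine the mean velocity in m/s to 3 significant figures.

Rearranging Darcy-Weisbach: V = √(2·ΔP·D/(f·L·ρ)). With ε/D = 1.4e-06/0.0182 = 7.69e-05, iterate starting from f = 0.02:
  f = 0.02 → V = √(2·9080·0.0182/(0.02·9.23·1030)) = 1.318 m/s; Re = ρVD/μ = 2.332e+04; f → 0.02492
  f = 0.02492 → V = 1.181 m/s; Re = 2.089e+04; f → 0.02559
  f = 0.02559 → V = 1.166 m/s; Re = 2.061e+04; f → 0.02568
Converged (Δf/f < 1%). With the final f = 0.02568: V = √(2·9080·0.0182/(0.02568·9.23·1030)) = 1.164 m/s.

V ≈ 1.16 m/s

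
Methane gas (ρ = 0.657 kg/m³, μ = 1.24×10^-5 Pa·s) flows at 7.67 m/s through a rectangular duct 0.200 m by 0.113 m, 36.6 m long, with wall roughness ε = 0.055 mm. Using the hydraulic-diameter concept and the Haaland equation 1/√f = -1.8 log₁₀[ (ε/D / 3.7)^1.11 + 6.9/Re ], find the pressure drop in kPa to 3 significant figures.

Hydraulic diameter D_h = 4A/P = 4·(0.2·0.113)/(2·(0.2+0.113)) = 0.0904/0.626 = 0.1444 m.
Re = ρVD_h/μ = 0.657·7.67·0.1444/1.24e-05 = 5.869e+04.
ε/D_h = 5.5e-05/0.1444 = 0.000381; Haaland gives 1/√f = -1.8 log₁₀[3.75e-05+0.000118] = 6.857, so f = 0.02127.
ΔP = f(L/D_h)(ρV²/2) = 0.02127·36.6/0.1444·19.33 = 104.2 Pa.
ΔP = 0.104 kPa.

ΔP ≈ 0.104 kPa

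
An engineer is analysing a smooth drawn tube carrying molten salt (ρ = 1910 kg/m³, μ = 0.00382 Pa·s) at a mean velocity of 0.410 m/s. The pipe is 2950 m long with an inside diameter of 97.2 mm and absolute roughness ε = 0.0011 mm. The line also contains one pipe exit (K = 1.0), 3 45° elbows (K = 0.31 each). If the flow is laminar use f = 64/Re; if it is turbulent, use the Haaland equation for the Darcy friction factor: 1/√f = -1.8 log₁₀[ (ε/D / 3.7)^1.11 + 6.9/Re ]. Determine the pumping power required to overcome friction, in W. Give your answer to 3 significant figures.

Reynolds number Re = ρVD/μ = 1910 · 0.41 · 0.0972 / 0.00382 = 1.993e+04.
Re > 4000 → turbulent. Relative roughness ε/D = 1.1e-06/0.0972 = 1.13e-05. Haaland: 1/√f = -1.8 log₁₀[(1.13e-05/3.7)^1.11 + 6.9/1.993e+04] = -1.8 log₁₀[7.57e-07 + 0.000346] = 6.227, so f = 0.02579.
Total minor-loss coefficient ΣK = 1·1 + 3·0.31 = 1.93.
ΔP = [f·L/D + ΣK]·(ρV²/2) = [0.02579·2950/0.0972 + 1.93]·(1910·0.41²/2) = [782.6 + 1.93]·160.5 = 1.259e+05 Pa.
Q = V·A = 0.41·0.00742 = 0.003042 m³/s.
Pumping power P = QΔP = 0.003042·1.259e+05 = 383.2 W = 383 W.

P ≈ 383 W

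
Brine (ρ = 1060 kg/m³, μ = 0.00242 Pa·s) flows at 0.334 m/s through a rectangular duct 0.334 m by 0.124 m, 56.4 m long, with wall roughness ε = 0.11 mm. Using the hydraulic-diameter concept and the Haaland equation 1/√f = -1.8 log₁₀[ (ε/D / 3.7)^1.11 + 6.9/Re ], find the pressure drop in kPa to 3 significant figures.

Hydraulic diameter D_h = 4A/P = 4·(0.334·0.124)/(2·(0.334+0.124)) = 0.1657/0.916 = 0.1809 m.
Re = ρVD_h/μ = 1060·0.334·0.1809/0.00242 = 2.646e+04.
ε/D_h = 0.00011/0.1809 = 0.000608; Haaland gives 1/√f = -1.8 log₁₀[6.3e-05+0.000261] = 6.281, so f = 0.02534.
ΔP = f(L/D_h)(ρV²/2) = 0.02534·56.4/0.1809·59.12 = 467.3 Pa.
ΔP = 0.467 kPa.

ΔP ≈ 0.467 kPa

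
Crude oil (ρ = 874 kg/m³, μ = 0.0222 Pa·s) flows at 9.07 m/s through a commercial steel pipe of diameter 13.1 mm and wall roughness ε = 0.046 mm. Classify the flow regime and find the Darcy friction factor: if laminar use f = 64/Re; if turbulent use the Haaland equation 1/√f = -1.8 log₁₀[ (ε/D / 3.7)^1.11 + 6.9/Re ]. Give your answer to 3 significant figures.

f ≈ 0.0418

Re = ρVD/μ = 874·9.07·0.0131/0.0222 = 4678.
Re > 4000 → turbulent. ε/D = 4.6e-05/0.0131 = 0.00351; Haaland: 1/√f = -1.8 log₁₀[0.000441 + 0.00148] = 4.892, so f = 0.04179.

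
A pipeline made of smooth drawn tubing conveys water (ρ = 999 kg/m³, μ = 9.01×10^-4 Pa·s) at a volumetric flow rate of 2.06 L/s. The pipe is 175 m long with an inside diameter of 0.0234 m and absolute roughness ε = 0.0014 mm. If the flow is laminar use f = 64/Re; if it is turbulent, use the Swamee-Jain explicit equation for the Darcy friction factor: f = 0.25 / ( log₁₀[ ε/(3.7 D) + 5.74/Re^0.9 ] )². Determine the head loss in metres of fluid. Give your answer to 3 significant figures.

h_f ≈ 153 m

Q = 2.06 L/s = 2.06/1000 = 0.00206 m³/s.
Cross-sectional area A = πD²/4 = π(0.0234)²/4 = 0.0004301 m²; mean velocity V = Q/A = 0.00206/0.0004301 = 4.79 m/s.
Reynolds number Re = ρVD/μ = 999 · 4.79 · 0.0234 / 0.000901 = 1.243e+05.
Re > 4000 → turbulent. Relative roughness ε/D = 1.4e-06/0.0234 = 5.98e-05. Swamee-Jain: f = 0.25/(log₁₀[5.98e-05/3.7 + 5.74/1.243e+05^0.9])² = 0.25/(log₁₀[1.62e-05 + 0.000149])² = 0.25/(-3.781)² = 0.01748.
Darcy-Weisbach: ΔP = f(L/D)(ρV²/2) = 0.01748·(175/0.0234)·(999·4.79²/2) = 0.01748·7479·1.146e+04 = 1.499e+06 Pa.
Head loss h_f = ΔP/(ρg) = 1.499e+06/(999·9.81) = 153 m.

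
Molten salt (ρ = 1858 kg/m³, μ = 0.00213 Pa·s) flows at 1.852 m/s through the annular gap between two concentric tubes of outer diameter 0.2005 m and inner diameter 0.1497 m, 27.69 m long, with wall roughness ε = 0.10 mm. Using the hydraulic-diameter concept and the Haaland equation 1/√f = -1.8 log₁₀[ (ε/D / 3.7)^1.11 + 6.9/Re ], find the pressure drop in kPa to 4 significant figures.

ΔP ≈ 43.76 kPa

Hydraulic diameter D_h = 4A/P = D_o - D_i = 0.2005 - 0.1497 = 0.0508 m.
Re = ρVD_h/μ = 1858·1.852·0.0508/0.00213 = 8.207e+04.
ε/D_h = 0.0001/0.0508 = 0.00197; Haaland gives 1/√f = -1.8 log₁₀[0.000232+8.41e-05] = 6.3, so f = 0.0252.
ΔP = f(L/D_h)(ρV²/2) = 0.0252·27.69/0.0508·3186 = 4.376e+04 Pa.
ΔP = 43.76 kPa.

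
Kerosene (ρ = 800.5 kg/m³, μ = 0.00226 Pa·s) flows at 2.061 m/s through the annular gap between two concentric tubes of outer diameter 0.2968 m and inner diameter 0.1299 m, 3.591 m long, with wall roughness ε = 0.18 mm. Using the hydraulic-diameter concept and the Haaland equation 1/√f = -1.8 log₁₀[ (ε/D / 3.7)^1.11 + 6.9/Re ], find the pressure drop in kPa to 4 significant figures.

ΔP ≈ 0.8006 kPa

Hydraulic diameter D_h = 4A/P = D_o - D_i = 0.2968 - 0.1299 = 0.1669 m.
Re = ρVD_h/μ = 800.5·2.061·0.1669/0.00226 = 1.218e+05.
ε/D_h = 0.00018/0.1669 = 0.00108; Haaland gives 1/√f = -1.8 log₁₀[0.000119+5.66e-05] = 6.759, so f = 0.02189.
ΔP = f(L/D_h)(ρV²/2) = 0.02189·3.591/0.1669·1700 = 800.6 Pa.
ΔP = 0.8006 kPa.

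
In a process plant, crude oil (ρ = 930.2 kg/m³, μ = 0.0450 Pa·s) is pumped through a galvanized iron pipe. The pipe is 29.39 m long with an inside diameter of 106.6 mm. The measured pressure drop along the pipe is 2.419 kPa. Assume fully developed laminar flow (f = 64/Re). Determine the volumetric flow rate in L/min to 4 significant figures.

Q ≈ 347.8 L/min

For laminar flow, f = 64/Re with Re = ρVD/μ, so Darcy-Weisbach reduces to ΔP = 32μLV/D². Solving for V: V = ΔP·D²/(32μL) = 2419·(0.1066)²/(32·0.045·29.39) = 0.6495 m/s.
Check: Re = ρVD/μ = 930.2·0.6495·0.1066/0.045 = 1431 < 2300, so the laminar assumption holds.
Q = V·A = 0.6495·(π/4·0.1066²) = 0.005797 m³/s = 347.8 L/min.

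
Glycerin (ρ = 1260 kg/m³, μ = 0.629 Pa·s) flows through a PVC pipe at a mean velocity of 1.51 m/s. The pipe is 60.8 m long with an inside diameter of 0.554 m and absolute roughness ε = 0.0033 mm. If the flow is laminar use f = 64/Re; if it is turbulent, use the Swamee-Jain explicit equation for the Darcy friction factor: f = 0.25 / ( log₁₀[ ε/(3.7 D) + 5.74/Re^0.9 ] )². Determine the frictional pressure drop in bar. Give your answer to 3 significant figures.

ΔP ≈ 0.0602 bar

Reynolds number Re = ρVD/μ = 1260 · 1.51 · 0.554 / 0.629 = 1676.
Re < 2300 → laminar flow, so f = 64/Re = 64/1676 = 0.03819 (the turbulent correlation is not needed).
Darcy-Weisbach: ΔP = f(L/D)(ρV²/2) = 0.03819·(60.8/0.554)·(1260·1.51²/2) = 0.03819·109.7·1436 = 6021 Pa.
ΔP = 6021 Pa = 0.0602 bar.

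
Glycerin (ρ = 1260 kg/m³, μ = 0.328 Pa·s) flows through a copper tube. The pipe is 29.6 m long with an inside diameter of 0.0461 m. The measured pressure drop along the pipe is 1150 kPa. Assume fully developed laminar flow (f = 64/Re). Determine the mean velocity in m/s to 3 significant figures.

For laminar flow, f = 64/Re with Re = ρVD/μ, so Darcy-Weisbach reduces to ΔP = 32μLV/D². Solving for V: V = ΔP·D²/(32μL) = 1.15e+06·(0.0461)²/(32·0.328·29.6) = 7.867 m/s.
Check: Re = ρVD/μ = 1260·7.867·0.0461/0.328 = 1393 < 2300, so the laminar assumption holds.

V ≈ 7.87 m/s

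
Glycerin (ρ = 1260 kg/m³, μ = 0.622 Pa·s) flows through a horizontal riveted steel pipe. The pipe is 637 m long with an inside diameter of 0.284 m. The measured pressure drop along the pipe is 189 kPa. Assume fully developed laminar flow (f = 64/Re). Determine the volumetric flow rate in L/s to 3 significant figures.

For laminar flow, f = 64/Re with Re = ρVD/μ, so Darcy-Weisbach reduces to ΔP = 32μLV/D². Solving for V: V = ΔP·D²/(32μL) = 1.89e+05·(0.284)²/(32·0.622·637) = 1.202 m/s.
Check: Re = ρVD/μ = 1260·1.202·0.284/0.622 = 691.7 < 2300, so the laminar assumption holds.
Q = V·A = 1.202·(π/4·0.284²) = 0.07616 m³/s = 76.2 L/s.

Q ≈ 76.2 L/s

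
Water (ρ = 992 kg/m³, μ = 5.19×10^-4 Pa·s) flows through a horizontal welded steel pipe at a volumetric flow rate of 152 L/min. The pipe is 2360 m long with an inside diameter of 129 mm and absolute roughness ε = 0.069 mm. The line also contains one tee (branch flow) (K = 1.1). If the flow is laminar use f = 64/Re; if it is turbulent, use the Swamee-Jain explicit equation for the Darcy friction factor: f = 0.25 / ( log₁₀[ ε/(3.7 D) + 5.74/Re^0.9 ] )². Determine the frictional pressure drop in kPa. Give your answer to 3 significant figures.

Q = 152 L/min = 152/60000 = 0.002533 m³/s.
Cross-sectional area A = πD²/4 = π(0.129)²/4 = 0.01307 m²; mean velocity V = Q/A = 0.002533/0.01307 = 0.1938 m/s.
Reynolds number Re = ρVD/μ = 992 · 0.1938 · 0.129 / 0.000519 = 4.779e+04.
Re > 4000 → turbulent. Relative roughness ε/D = 6.9e-05/0.129 = 0.000535. Swamee-Jain: f = 0.25/(log₁₀[0.000535/3.7 + 5.74/4.779e+04^0.9])² = 0.25/(log₁₀[0.000145 + 0.000353])² = 0.25/(-3.303)² = 0.02291.
Total minor-loss coefficient ΣK = 1·1.1 = 1.1.
ΔP = [f·L/D + ΣK]·(ρV²/2) = [0.02291·2360/0.129 + 1.1]·(992·0.1938²/2) = [419.1 + 1.1]·18.63 = 7831 Pa.
ΔP = 7831 Pa = 7.83 kPa.

ΔP ≈ 7.83 kPa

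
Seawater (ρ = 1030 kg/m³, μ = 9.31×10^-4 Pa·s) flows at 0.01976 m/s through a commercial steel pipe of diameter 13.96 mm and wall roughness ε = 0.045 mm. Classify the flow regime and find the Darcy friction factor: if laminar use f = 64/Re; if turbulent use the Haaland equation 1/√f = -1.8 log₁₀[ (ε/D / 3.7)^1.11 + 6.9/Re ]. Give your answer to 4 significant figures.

Re = ρVD/μ = 1030·0.01976·0.01396/0.000931 = 305.2.
Re < 2300 → laminar, so f = 64/Re = 0.2097 (roughness is irrelevant in laminar flow).

f ≈ 0.2097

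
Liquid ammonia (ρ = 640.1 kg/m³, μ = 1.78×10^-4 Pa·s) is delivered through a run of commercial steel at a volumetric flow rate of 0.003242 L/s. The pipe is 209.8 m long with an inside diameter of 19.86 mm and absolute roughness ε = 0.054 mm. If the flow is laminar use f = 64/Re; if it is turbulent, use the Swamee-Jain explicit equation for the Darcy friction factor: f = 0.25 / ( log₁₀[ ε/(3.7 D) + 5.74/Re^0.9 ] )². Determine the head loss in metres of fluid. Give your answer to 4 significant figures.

Q = 0.003242 L/s = 0.003242/1000 = 3.242e-06 m³/s.
Cross-sectional area A = πD²/4 = π(0.01986)²/4 = 0.0003098 m²; mean velocity V = Q/A = 3.242e-06/0.0003098 = 0.01047 m/s.
Reynolds number Re = ρVD/μ = 640.1 · 0.01047 · 0.01986 / 0.000178 = 747.4.
Re < 2300 → laminar flow, so f = 64/Re = 64/747.4 = 0.08563 (the turbulent correlation is not needed).
Darcy-Weisbach: ΔP = f(L/D)(ρV²/2) = 0.08563·(209.8/0.01986)·(640.1·0.01047²/2) = 0.08563·1.056e+04·0.03505 = 31.71 Pa.
Head loss h_f = ΔP/(ρg) = 31.71/(640.1·9.81) = 0.005050 m.

h_f ≈ 0.005050 m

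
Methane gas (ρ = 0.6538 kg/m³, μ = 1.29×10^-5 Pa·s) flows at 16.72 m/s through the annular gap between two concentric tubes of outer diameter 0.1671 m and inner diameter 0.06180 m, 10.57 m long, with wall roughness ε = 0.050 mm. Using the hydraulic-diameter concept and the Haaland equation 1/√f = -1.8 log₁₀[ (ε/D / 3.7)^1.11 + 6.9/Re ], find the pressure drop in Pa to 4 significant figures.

Hydraulic diameter D_h = 4A/P = D_o - D_i = 0.1671 - 0.0618 = 0.1053 m.
Re = ρVD_h/μ = 0.6538·16.72·0.1053/1.29e-05 = 8.923e+04.
ε/D_h = 5e-05/0.1053 = 0.000475; Haaland gives 1/√f = -1.8 log₁₀[4.79e-05+7.73e-05] = 7.024, so f = 0.02027.
ΔP = f(L/D_h)(ρV²/2) = 0.02027·10.57/0.1053·91.39 = 185.9 Pa.

ΔP ≈ 185.9 Pa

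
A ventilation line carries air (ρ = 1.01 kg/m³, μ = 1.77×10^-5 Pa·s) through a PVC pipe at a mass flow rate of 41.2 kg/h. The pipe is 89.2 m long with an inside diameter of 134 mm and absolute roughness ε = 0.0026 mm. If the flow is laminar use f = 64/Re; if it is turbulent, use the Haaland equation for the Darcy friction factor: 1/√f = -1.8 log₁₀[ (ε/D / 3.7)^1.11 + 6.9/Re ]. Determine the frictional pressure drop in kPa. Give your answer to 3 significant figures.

ṁ = 41.2 kg/h = 41.2/3600 = 0.01144 kg/s.
A = πD²/4 = π(0.134)²/4 = 0.0141 m²; mean velocity V = ṁ/(ρA) = 0.01144/(1.01 · 0.0141) = 0.8035 m/s.
Reynolds number Re = ρVD/μ = 1.01 · 0.8035 · 0.134 / 1.77e-05 = 6144.
Re > 4000 → turbulent. Relative roughness ε/D = 2.6e-06/0.134 = 1.94e-05. Haaland: 1/√f = -1.8 log₁₀[(1.94e-05/3.7)^1.11 + 6.9/6144] = -1.8 log₁₀[1.38e-06 + 0.00112] = 5.308, so f = 0.03549.
Darcy-Weisbach: ΔP = f(L/D)(ρV²/2) = 0.03549·(89.2/0.134)·(1.01·0.8035²/2) = 0.03549·665.7·0.326 = 7.702 Pa.
ΔP = 7.702 Pa = 0.00770 kPa.

ΔP ≈ 0.00770 kPa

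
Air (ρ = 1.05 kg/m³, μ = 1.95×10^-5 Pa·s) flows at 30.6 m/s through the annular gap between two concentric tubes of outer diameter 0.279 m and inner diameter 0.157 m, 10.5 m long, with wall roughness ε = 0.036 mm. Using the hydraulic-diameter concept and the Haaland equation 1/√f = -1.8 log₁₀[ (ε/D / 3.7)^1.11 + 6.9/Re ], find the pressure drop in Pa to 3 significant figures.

ΔP ≈ 739 Pa

Hydraulic diameter D_h = 4A/P = D_o - D_i = 0.279 - 0.157 = 0.122 m.
Re = ρVD_h/μ = 1.05·30.6·0.122/1.95e-05 = 2.01e+05.
ε/D_h = 3.6e-05/0.122 = 0.000295; Haaland gives 1/√f = -1.8 log₁₀[2.82e-05+3.43e-05] = 7.567, so f = 0.01747.
ΔP = f(L/D_h)(ρV²/2) = 0.01747·10.5/0.122·491.6 = 739 Pa.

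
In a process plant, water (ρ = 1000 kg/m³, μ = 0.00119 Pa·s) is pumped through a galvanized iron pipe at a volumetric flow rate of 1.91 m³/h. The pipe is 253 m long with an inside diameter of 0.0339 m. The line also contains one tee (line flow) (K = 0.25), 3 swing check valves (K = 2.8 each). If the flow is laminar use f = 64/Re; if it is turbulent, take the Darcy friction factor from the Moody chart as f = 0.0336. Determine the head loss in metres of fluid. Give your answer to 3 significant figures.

h_f ≈ 4.57 m

Q = 1.91 m³/h = 1.91/3600 = 0.0005306 m³/s.
Cross-sectional area A = πD²/4 = π(0.0339)²/4 = 0.0009026 m²; mean velocity V = Q/A = 0.0005306/0.0009026 = 0.5878 m/s.
Reynolds number Re = ρVD/μ = 1000 · 0.5878 · 0.0339 / 0.00119 = 1.675e+04.
Re > 4000 → turbulent; use the Moody-chart value f = 0.0336.
Total minor-loss coefficient ΣK = 1·0.25 + 3·2.8 = 8.65.
ΔP = [f·L/D + ΣK]·(ρV²/2) = [0.0336·253/0.0339 + 8.65]·(1000·0.5878²/2) = [250.8 + 8.65]·172.8 = 4.482e+04 Pa.
Head loss h_f = ΔP/(ρg) = 4.482e+04/(1000·9.81) = 4.57 m.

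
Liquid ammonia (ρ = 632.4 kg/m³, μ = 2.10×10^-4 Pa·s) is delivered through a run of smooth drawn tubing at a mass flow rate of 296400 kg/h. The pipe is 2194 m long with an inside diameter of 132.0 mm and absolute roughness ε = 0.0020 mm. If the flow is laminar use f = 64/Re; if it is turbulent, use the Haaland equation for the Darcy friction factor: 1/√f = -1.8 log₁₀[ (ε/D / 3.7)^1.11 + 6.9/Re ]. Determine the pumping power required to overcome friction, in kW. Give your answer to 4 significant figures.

ṁ = 296400 kg/h = 296400/3600 = 82.33 kg/s.
A = πD²/4 = π(0.132)²/4 = 0.01368 m²; mean velocity V = ṁ/(ρA) = 82.33/(632.4 · 0.01368) = 9.514 m/s.
Reynolds number Re = ρVD/μ = 632.4 · 9.514 · 0.132 / 0.00021 = 3.782e+06.
Re > 4000 → turbulent. Relative roughness ε/D = 2e-06/0.132 = 1.52e-05. Haaland: 1/√f = -1.8 log₁₀[(1.52e-05/3.7)^1.11 + 6.9/3.782e+06] = -1.8 log₁₀[1.05e-06 + 1.82e-06] = 9.976, so f = 0.01005.
Darcy-Weisbach: ΔP = f(L/D)(ρV²/2) = 0.01005·(2194/0.132)·(632.4·9.514²/2) = 0.01005·1.662e+04·2.862e+04 = 4.78e+06 Pa.
Q = ṁ/ρ = 82.33/632.4 = 0.1302 m³/s.
Pumping power P = QΔP = 0.1302·4.78e+06 = 622330 W = 622.3 kW.

P ≈ 622.3 kW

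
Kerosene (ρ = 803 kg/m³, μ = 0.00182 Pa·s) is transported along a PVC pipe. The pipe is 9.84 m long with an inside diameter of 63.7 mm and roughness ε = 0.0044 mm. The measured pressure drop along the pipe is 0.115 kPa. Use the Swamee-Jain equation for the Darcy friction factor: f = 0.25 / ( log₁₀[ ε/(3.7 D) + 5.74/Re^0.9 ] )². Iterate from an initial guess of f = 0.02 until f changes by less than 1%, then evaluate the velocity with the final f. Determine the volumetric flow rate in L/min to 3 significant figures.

Rearranging Darcy-Weisbach: V = √(2·ΔP·D/(f·L·ρ)). With ε/D = 4.4e-06/0.0637 = 6.91e-05, iterate starting from f = 0.02:
  f = 0.02 → V = √(2·115·0.0637/(0.02·9.84·803)) = 0.3045 m/s; Re = ρVD/μ = 8557; f → 0.03246
  f = 0.03246 → V = 0.239 m/s; Re = 6718; f → 0.03476
  f = 0.03476 → V = 0.2309 m/s; Re = 6491; f → 0.03511
Converged (Δf/f < 1%). With the final f = 0.03511: V = √(2·115·0.0637/(0.03511·9.84·803)) = 0.2298 m/s.
Q = V·A = 0.2298·(π/4·0.0637²) = 0.0007324 m³/s = 43.9 L/min.

Q ≈ 43.9 L/min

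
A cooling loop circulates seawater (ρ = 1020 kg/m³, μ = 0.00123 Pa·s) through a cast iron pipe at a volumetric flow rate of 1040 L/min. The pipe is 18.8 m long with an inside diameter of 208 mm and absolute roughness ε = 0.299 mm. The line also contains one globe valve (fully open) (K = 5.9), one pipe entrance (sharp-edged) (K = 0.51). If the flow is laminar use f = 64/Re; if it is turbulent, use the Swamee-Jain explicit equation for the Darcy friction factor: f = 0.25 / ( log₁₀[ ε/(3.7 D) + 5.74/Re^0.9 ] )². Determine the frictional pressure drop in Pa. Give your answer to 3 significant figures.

Q = 1040 L/min = 1040/60000 = 0.01733 m³/s.
Cross-sectional area A = πD²/4 = π(0.208)²/4 = 0.03398 m²; mean velocity V = Q/A = 0.01733/0.03398 = 0.5101 m/s.
Reynolds number Re = ρVD/μ = 1020 · 0.5101 · 0.208 / 0.00123 = 8.799e+04.
Re > 4000 → turbulent. Relative roughness ε/D = 0.000299/0.208 = 0.00144. Swamee-Jain: f = 0.25/(log₁₀[0.00144/3.7 + 5.74/8.799e+04^0.9])² = 0.25/(log₁₀[0.000389 + 0.000204])² = 0.25/(-3.228)² = 0.024.
Total minor-loss coefficient ΣK = 1·5.9 + 1·0.51 = 6.41.
ΔP = [f·L/D + ΣK]·(ρV²/2) = [0.024·18.8/0.208 + 6.41]·(1020·0.5101²/2) = [2.169 + 6.41]·132.7 = 1139 Pa.

ΔP ≈ 1140 Pa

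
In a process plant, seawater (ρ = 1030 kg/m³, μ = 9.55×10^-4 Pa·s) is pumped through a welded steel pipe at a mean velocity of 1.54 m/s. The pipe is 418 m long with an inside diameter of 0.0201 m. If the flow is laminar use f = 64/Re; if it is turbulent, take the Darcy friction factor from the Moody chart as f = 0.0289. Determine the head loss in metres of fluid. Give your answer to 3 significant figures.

Reynolds number Re = ρVD/μ = 1030 · 1.54 · 0.0201 / 0.000955 = 3.338e+04.
Re > 4000 → turbulent; use the Moody-chart value f = 0.0289.
Darcy-Weisbach: ΔP = f(L/D)(ρV²/2) = 0.0289·(418/0.0201)·(1030·1.54²/2) = 0.0289·2.08e+04·1221 = 7.341e+05 Pa.
Head loss h_f = ΔP/(ρg) = 7.341e+05/(1030·9.81) = 72.6 m.

h_f ≈ 72.6 m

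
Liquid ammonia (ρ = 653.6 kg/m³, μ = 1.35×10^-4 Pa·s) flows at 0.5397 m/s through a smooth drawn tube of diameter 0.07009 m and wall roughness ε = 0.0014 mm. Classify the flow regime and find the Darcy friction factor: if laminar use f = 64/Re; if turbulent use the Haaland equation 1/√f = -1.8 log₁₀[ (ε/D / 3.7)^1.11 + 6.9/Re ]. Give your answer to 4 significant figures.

Re = ρVD/μ = 653.6·0.5397·0.07009/0.000135 = 1.831e+05.
Re > 4000 → turbulent. ε/D = 1.4e-06/0.07009 = 2e-05; Haaland: 1/√f = -1.8 log₁₀[1.42e-06 + 3.77e-05] = 7.934, so f = 0.01589.

f ≈ 0.01589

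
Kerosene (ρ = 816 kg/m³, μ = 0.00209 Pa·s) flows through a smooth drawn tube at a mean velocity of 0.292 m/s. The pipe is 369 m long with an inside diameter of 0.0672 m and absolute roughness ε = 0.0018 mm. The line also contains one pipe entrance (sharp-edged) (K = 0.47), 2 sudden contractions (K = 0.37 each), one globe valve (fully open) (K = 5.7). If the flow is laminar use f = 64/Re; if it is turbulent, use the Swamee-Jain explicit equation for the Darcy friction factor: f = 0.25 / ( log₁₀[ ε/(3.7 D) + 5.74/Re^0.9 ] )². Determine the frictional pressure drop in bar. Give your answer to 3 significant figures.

ΔP ≈ 0.0662 bar

Reynolds number Re = ρVD/μ = 816 · 0.292 · 0.0672 / 0.00209 = 7661.
Re > 4000 → turbulent. Relative roughness ε/D = 1.8e-06/0.0672 = 2.68e-05. Swamee-Jain: f = 0.25/(log₁₀[2.68e-05/3.7 + 5.74/7661^0.9])² = 0.25/(log₁₀[7.24e-06 + 0.00183])² = 0.25/(-2.735)² = 0.03342.
Total minor-loss coefficient ΣK = 1·0.47 + 2·0.37 + 1·5.7 = 6.91.
ΔP = [f·L/D + ΣK]·(ρV²/2) = [0.03342·369/0.0672 + 6.91]·(816·0.292²/2) = [183.5 + 6.91]·34.79 = 6623 Pa.
ΔP = 6623 Pa = 0.0662 bar.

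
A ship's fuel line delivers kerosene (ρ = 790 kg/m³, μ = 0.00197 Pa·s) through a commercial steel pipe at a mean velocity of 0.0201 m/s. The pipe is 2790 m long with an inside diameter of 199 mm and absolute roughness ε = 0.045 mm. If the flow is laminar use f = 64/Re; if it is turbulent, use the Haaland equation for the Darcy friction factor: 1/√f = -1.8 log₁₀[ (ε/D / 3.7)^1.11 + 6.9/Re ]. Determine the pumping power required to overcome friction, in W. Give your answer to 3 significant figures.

Reynolds number Re = ρVD/μ = 790 · 0.0201 · 0.199 / 0.00197 = 1604.
Re < 2300 → laminar flow, so f = 64/Re = 64/1604 = 0.0399 (the turbulent correlation is not needed).
Darcy-Weisbach: ΔP = f(L/D)(ρV²/2) = 0.0399·(2790/0.199)·(790·0.0201²/2) = 0.0399·1.402e+04·0.1596 = 89.27 Pa.
Q = V·A = 0.0201·0.0311 = 0.0006252 m³/s.
Pumping power P = QΔP = 0.0006252·89.27 = 0.05581 W = 0.0558 W.

P ≈ 0.0558 W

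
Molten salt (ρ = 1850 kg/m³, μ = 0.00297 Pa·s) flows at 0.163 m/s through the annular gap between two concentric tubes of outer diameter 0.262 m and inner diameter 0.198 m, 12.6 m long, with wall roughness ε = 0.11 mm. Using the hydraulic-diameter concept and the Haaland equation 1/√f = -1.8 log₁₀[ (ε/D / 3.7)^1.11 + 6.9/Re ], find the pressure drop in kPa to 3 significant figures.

Hydraulic diameter D_h = 4A/P = D_o - D_i = 0.262 - 0.198 = 0.064 m.
Re = ρVD_h/μ = 1850·0.163·0.064/0.00297 = 6498.
ε/D_h = 0.00011/0.064 = 0.00172; Haaland gives 1/√f = -1.8 log₁₀[0.0002+0.00106] = 5.218, so f = 0.03672.
ΔP = f(L/D_h)(ρV²/2) = 0.03672·12.6/0.064·24.58 = 177.7 Pa.
ΔP = 0.178 kPa.

ΔP ≈ 0.178 kPa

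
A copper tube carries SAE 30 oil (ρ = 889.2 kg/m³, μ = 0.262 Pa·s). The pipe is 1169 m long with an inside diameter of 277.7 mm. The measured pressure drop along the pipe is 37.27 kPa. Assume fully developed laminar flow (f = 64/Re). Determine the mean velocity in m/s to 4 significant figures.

For laminar flow, f = 64/Re with Re = ρVD/μ, so Darcy-Weisbach reduces to ΔP = 32μLV/D². Solving for V: V = ΔP·D²/(32μL) = 3.727e+04·(0.2777)²/(32·0.262·1169) = 0.2933 m/s.
Check: Re = ρVD/μ = 889.2·0.2933·0.2777/0.262 = 276.4 < 2300, so the laminar assumption holds.

V ≈ 0.2933 m/s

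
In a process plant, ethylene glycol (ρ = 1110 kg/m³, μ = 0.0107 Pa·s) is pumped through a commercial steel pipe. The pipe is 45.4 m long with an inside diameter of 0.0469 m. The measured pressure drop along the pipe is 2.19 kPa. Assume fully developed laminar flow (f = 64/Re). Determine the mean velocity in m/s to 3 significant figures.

For laminar flow, f = 64/Re with Re = ρVD/μ, so Darcy-Weisbach reduces to ΔP = 32μLV/D². Solving for V: V = ΔP·D²/(32μL) = 2190·(0.0469)²/(32·0.0107·45.4) = 0.3099 m/s.
Check: Re = ρVD/μ = 1110·0.3099·0.0469/0.0107 = 1508 < 2300, so the laminar assumption holds.

V ≈ 0.310 m/s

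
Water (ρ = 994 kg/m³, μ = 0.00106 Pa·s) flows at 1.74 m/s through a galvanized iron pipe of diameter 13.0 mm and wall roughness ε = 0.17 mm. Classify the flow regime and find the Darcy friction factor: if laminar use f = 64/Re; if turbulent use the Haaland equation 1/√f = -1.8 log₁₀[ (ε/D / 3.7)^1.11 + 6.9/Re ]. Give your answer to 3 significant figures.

f ≈ 0.0439

Re = ρVD/μ = 994·1.74·0.013/0.00106 = 2.121e+04.
Re > 4000 → turbulent. ε/D = 0.00017/0.013 = 0.0131; Haaland: 1/√f = -1.8 log₁₀[0.0019 + 0.000325] = 4.775, so f = 0.04386.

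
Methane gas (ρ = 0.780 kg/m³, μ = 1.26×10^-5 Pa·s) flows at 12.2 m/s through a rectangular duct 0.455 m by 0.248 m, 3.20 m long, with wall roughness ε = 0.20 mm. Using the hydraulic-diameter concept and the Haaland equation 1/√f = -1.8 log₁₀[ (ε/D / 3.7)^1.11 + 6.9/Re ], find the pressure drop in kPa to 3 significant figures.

ΔP ≈ 0.0110 kPa

Hydraulic diameter D_h = 4A/P = 4·(0.455·0.248)/(2·(0.455+0.248)) = 0.4514/1.406 = 0.321 m.
Re = ρVD_h/μ = 0.78·12.2·0.321/1.26e-05 = 2.424e+05.
ε/D_h = 0.0002/0.321 = 0.000623; Haaland gives 1/√f = -1.8 log₁₀[6.47e-05+2.85e-05] = 7.255, so f = 0.019.
ΔP = f(L/D_h)(ρV²/2) = 0.019·3.2/0.321·58.05 = 10.99 Pa.
ΔP = 0.0110 kPa.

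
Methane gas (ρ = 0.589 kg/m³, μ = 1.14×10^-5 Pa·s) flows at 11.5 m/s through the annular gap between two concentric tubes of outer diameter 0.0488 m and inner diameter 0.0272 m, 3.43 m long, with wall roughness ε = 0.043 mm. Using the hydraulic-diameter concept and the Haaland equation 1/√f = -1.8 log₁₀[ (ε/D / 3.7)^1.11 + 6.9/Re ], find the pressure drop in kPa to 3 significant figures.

ΔP ≈ 0.197 kPa

Hydraulic diameter D_h = 4A/P = D_o - D_i = 0.0488 - 0.0272 = 0.0216 m.
Re = ρVD_h/μ = 0.589·11.5·0.0216/1.14e-05 = 1.283e+04.
ε/D_h = 4.3e-05/0.0216 = 0.00199; Haaland gives 1/√f = -1.8 log₁₀[0.000235+0.000538] = 5.602, so f = 0.03187.
ΔP = f(L/D_h)(ρV²/2) = 0.03187·3.43/0.0216·38.95 = 197.1 Pa.
ΔP = 0.197 kPa.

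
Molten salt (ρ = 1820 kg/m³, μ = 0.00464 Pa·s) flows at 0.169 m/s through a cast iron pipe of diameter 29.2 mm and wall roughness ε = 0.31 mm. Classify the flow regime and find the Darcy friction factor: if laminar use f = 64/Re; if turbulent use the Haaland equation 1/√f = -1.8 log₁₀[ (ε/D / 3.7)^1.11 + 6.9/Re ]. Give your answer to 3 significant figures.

f ≈ 0.0331

Re = ρVD/μ = 1820·0.169·0.0292/0.00464 = 1936.
Re < 2300 → laminar, so f = 64/Re = 0.03306 (roughness is irrelevant in laminar flow).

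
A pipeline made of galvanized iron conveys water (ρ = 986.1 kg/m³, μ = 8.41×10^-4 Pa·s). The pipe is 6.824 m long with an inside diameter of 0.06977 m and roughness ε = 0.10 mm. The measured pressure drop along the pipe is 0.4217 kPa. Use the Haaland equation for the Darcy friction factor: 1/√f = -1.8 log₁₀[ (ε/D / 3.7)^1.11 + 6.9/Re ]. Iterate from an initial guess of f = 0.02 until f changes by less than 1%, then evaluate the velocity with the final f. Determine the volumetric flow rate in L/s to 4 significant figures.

Q ≈ 2.262 L/s

Rearranging Darcy-Weisbach: V = √(2·ΔP·D/(f·L·ρ)). With ε/D = 0.0001/0.06977 = 0.00143, iterate starting from f = 0.02:
  f = 0.02 → V = √(2·421.7·0.06977/(0.02·6.824·986.1)) = 0.6612 m/s; Re = ρVD/μ = 5.409e+04; f → 0.02468
  f = 0.02468 → V = 0.5953 m/s; Re = 4.87e+04; f → 0.02497
  f = 0.02497 → V = 0.5918 m/s; Re = 4.841e+04; f → 0.02499
Converged (Δf/f < 1%). With the final f = 0.02499: V = √(2·421.7·0.06977/(0.02499·6.824·986.1)) = 0.5916 m/s.
Q = V·A = 0.5916·(π/4·0.06977²) = 0.002262 m³/s = 2.262 L/s.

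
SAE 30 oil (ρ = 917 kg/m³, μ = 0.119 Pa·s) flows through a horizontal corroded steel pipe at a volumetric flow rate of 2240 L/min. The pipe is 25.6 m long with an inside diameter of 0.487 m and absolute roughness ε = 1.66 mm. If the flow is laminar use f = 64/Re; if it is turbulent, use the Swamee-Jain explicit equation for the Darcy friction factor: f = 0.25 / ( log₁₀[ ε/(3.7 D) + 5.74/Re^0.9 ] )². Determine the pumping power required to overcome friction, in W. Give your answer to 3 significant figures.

P ≈ 3.08 W

Q = 2240 L/min = 2240/60000 = 0.03733 m³/s.
Cross-sectional area A = πD²/4 = π(0.487)²/4 = 0.1863 m²; mean velocity V = Q/A = 0.03733/0.1863 = 0.2004 m/s.
Reynolds number Re = ρVD/μ = 917 · 0.2004 · 0.487 / 0.119 = 752.1.
Re < 2300 → laminar flow, so f = 64/Re = 64/752.1 = 0.08509 (the turbulent correlation is not needed).
Darcy-Weisbach: ΔP = f(L/D)(ρV²/2) = 0.08509·(25.6/0.487)·(917·0.2004²/2) = 0.08509·52.57·18.42 = 82.38 Pa.
Pumping power P = QΔP = 0.03733·82.38 = 3.076 W = 3.08 W.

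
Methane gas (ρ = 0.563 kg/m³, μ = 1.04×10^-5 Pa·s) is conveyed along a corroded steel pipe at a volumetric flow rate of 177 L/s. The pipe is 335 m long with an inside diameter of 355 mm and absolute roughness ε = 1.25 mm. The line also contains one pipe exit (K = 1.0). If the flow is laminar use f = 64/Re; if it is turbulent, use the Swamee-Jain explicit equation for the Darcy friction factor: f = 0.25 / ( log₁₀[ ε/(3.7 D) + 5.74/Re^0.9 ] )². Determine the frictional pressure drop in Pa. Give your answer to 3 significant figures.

Q = 177 L/s = 177/1000 = 0.177 m³/s.
Cross-sectional area A = πD²/4 = π(0.355)²/4 = 0.09898 m²; mean velocity V = Q/A = 0.177/0.09898 = 1.788 m/s.
Reynolds number Re = ρVD/μ = 0.563 · 1.788 · 0.355 / 1.04e-05 = 3.437e+04.
Re > 4000 → turbulent. Relative roughness ε/D = 0.00125/0.355 = 0.00352. Swamee-Jain: f = 0.25/(log₁₀[0.00352/3.7 + 5.74/3.437e+04^0.9])² = 0.25/(log₁₀[0.000952 + 0.000475])² = 0.25/(-2.846)² = 0.03087.
Total minor-loss coefficient ΣK = 1·1 = 1.
ΔP = [f·L/D + ΣK]·(ρV²/2) = [0.03087·335/0.355 + 1]·(0.563·1.788²/2) = [29.13 + 1]·0.9002 = 27.12 Pa.

ΔP ≈ 27.1 Pa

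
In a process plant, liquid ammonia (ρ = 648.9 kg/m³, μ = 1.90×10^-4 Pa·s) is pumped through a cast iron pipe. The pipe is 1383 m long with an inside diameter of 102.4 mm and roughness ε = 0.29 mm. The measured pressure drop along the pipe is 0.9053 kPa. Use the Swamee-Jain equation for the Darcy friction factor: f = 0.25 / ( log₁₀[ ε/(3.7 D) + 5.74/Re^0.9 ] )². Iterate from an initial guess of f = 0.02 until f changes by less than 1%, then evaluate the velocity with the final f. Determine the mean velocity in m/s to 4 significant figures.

V ≈ 0.08278 m/s

Rearranging Darcy-Weisbach: V = √(2·ΔP·D/(f·L·ρ)). With ε/D = 0.00029/0.1024 = 0.00283, iterate starting from f = 0.02:
  f = 0.02 → V = √(2·905.3·0.1024/(0.02·1383·648.9)) = 0.1016 m/s; Re = ρVD/μ = 3.554e+04; f → 0.02949
  f = 0.02949 → V = 0.0837 m/s; Re = 2.927e+04; f → 0.03011
  f = 0.03011 → V = 0.08283 m/s; Re = 2.897e+04; f → 0.03015
Converged (Δf/f < 1%). With the final f = 0.03015: V = √(2·905.3·0.1024/(0.03015·1383·648.9)) = 0.08278 m/s.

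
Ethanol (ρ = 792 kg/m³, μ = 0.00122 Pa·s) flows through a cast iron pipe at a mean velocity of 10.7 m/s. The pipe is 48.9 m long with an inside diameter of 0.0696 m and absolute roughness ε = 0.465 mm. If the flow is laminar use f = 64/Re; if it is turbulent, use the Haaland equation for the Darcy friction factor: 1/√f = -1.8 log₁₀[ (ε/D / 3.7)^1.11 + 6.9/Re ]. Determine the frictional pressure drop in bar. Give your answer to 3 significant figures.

Reynolds number Re = ρVD/μ = 792 · 10.7 · 0.0696 / 0.00122 = 4.835e+05.
Re > 4000 → turbulent. Relative roughness ε/D = 0.000465/0.0696 = 0.00668. Haaland: 1/√f = -1.8 log₁₀[(0.00668/3.7)^1.11 + 6.9/4.835e+05] = -1.8 log₁₀[0.000901 + 1.43e-05] = 5.469, so f = 0.03343.
Darcy-Weisbach: ΔP = f(L/D)(ρV²/2) = 0.03343·(48.9/0.0696)·(792·10.7²/2) = 0.03343·702.6·4.534e+04 = 1.065e+06 Pa.
ΔP = 1.065e+06 Pa = 10.7 bar.

ΔP ≈ 10.7 bar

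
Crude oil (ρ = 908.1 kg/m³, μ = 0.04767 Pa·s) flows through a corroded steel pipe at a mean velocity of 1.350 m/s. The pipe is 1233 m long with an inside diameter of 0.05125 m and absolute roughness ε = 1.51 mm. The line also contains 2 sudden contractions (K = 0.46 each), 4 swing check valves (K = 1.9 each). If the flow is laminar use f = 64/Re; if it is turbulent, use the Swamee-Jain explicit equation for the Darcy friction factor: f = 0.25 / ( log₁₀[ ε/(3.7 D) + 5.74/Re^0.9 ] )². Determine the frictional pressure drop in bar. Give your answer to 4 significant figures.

ΔP ≈ 9.738 bar

Reynolds number Re = ρVD/μ = 908.1 · 1.35 · 0.05125 / 0.0477 = 1318.
Re < 2300 → laminar flow, so f = 64/Re = 64/1318 = 0.04856 (the turbulent correlation is not needed).
Total minor-loss coefficient ΣK = 2·0.46 + 4·1.9 = 8.52.
ΔP = [f·L/D + ΣK]·(ρV²/2) = [0.04856·1233/0.05125 + 8.52]·(908.1·1.35²/2) = [1168 + 8.52]·827.5 = 9.738e+05 Pa.
ΔP = 9.738e+05 Pa = 9.738 bar.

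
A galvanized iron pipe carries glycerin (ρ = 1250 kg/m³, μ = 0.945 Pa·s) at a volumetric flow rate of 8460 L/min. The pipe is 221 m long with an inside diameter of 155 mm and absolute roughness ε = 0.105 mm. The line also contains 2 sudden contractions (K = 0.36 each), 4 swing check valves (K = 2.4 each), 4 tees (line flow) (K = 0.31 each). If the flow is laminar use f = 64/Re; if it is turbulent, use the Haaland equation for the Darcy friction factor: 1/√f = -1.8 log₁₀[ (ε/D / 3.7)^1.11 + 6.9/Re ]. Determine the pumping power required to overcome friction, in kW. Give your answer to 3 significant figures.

Q = 8460 L/min = 8460/60000 = 0.141 m³/s.
Cross-sectional area A = πD²/4 = π(0.155)²/4 = 0.01887 m²; mean velocity V = Q/A = 0.141/0.01887 = 7.472 m/s.
Reynolds number Re = ρVD/μ = 1250 · 7.472 · 0.155 / 0.945 = 1532.
Re < 2300 → laminar flow, so f = 64/Re = 64/1532 = 0.04177 (the turbulent correlation is not needed).
Total minor-loss coefficient ΣK = 2·0.36 + 4·2.4 + 4·0.31 = 11.6.
ΔP = [f·L/D + ΣK]·(ρV²/2) = [0.04177·221/0.155 + 11.6]·(1250·7.472²/2) = [59.56 + 11.6]·3.49e+04 = 2.482e+06 Pa.
Pumping power P = QΔP = 0.141·2.482e+06 = 350000 W = 350 kW.

P ≈ 350 kW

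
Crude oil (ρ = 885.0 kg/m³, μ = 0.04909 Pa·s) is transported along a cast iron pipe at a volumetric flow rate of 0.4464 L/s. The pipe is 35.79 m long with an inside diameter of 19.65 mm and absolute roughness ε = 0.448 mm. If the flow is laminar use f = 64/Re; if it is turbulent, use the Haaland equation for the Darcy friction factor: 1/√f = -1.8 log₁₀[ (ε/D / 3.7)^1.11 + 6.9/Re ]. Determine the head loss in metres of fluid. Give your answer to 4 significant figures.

Q = 0.4464 L/s = 0.4464/1000 = 0.0004464 m³/s.
Cross-sectional area A = πD²/4 = π(0.01965)²/4 = 0.0003033 m²; mean velocity V = Q/A = 0.0004464/0.0003033 = 1.472 m/s.
Reynolds number Re = ρVD/μ = 885 · 1.472 · 0.01965 / 0.0491 = 521.5.
Re < 2300 → laminar flow, so f = 64/Re = 64/521.5 = 0.1227 (the turbulent correlation is not needed).
Darcy-Weisbach: ΔP = f(L/D)(ρV²/2) = 0.1227·(35.79/0.01965)·(885·1.472²/2) = 0.1227·1821·958.8 = 2.143e+05 Pa.
Head loss h_f = ΔP/(ρg) = 2.143e+05/(885·9.81) = 24.69 m.

h_f ≈ 24.69 m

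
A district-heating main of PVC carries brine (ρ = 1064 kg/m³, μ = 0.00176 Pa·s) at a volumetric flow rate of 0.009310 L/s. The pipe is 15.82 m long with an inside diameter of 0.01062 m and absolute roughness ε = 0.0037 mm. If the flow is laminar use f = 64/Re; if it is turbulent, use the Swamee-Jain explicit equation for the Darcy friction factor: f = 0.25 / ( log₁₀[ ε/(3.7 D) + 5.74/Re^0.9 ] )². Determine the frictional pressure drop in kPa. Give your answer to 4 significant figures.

ΔP ≈ 0.8303 kPa

Q = 0.009310 L/s = 0.009310/1000 = 9.31e-06 m³/s.
Cross-sectional area A = πD²/4 = π(0.01062)²/4 = 8.858e-05 m²; mean velocity V = Q/A = 9.31e-06/8.858e-05 = 0.1051 m/s.
Reynolds number Re = ρVD/μ = 1064 · 0.1051 · 0.01062 / 0.00176 = 674.8.
Re < 2300 → laminar flow, so f = 64/Re = 64/674.8 = 0.09485 (the turbulent correlation is not needed).
Darcy-Weisbach: ΔP = f(L/D)(ρV²/2) = 0.09485·(15.82/0.01062)·(1064·0.1051²/2) = 0.09485·1490·5.877 = 830.3 Pa.
ΔP = 830.3 Pa = 0.8303 kPa.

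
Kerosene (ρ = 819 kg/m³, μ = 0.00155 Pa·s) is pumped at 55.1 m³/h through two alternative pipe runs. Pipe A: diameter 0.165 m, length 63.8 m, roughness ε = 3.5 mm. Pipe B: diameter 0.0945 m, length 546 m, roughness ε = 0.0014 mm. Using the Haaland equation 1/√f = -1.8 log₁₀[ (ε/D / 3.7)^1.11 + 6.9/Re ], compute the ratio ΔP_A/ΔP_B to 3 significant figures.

ΔP_A/ΔP_B ≈ 0.0207

Pipe A: V = Q/A = 0.01531/0.02138 = 0.7158 m/s; Re = 6.241e+04; ε/D = 0.0212; Haaland → f = 0.05044; ΔP_A = f(L/D)(ρV²/2) = 4092 Pa.
Pipe B: V = Q/A = 0.01531/0.007014 = 2.182 m/s; Re = 1.09e+05; ε/D = 1.48e-05; Haaland → f = 0.01757; ΔP_B = f(L/D)(ρV²/2) = 1.979e+05 Pa.
ΔP_A/ΔP_B = 4092/1.979e+05 = 0.0207.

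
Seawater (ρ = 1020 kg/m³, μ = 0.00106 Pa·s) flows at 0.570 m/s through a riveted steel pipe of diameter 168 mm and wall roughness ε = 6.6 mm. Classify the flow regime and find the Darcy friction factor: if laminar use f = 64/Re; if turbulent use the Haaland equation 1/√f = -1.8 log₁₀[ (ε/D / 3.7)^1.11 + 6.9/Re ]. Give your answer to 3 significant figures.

Re = ρVD/μ = 1020·0.57·0.168/0.00106 = 9.215e+04.
Re > 4000 → turbulent. ε/D = 0.0066/0.168 = 0.0393; Haaland: 1/√f = -1.8 log₁₀[0.00644 + 7.49e-05] = 3.935, so f = 0.06458.

f ≈ 0.0646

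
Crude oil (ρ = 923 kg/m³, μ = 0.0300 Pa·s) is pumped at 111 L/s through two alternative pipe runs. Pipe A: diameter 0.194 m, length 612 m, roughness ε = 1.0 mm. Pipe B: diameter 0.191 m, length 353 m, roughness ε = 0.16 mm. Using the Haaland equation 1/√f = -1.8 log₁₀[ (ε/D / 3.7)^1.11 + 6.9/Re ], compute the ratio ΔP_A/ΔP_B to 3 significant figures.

ΔP_A/ΔP_B ≈ 2.06

Pipe A: V = Q/A = 0.111/0.02956 = 3.755 m/s; Re = 2.241e+04; ε/D = 0.00515; Haaland → f = 0.03413; ΔP_A = f(L/D)(ρV²/2) = 7.007e+05 Pa.
Pipe B: V = Q/A = 0.111/0.02865 = 3.874 m/s; Re = 2.277e+04; ε/D = 0.000838; Haaland → f = 0.02661; ΔP_B = f(L/D)(ρV²/2) = 3.407e+05 Pa.
ΔP_A/ΔP_B = 7.007e+05/3.407e+05 = 2.06.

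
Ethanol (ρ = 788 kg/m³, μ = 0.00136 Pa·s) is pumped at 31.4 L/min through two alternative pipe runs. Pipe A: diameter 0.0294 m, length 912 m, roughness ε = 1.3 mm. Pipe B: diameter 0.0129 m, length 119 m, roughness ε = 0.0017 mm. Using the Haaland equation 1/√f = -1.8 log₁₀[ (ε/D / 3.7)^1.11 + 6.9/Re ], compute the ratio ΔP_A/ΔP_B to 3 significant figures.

ΔP_A/ΔP_B ≈ 0.368

Pipe A: V = Q/A = 0.0005233/0.0006789 = 0.7709 m/s; Re = 1.313e+04; ε/D = 0.0442; Haaland → f = 0.06972; ΔP_A = f(L/D)(ρV²/2) = 5.064e+05 Pa.
Pipe B: V = Q/A = 0.0005233/0.0001307 = 4.004 m/s; Re = 2.993e+04; ε/D = 0.000132; Haaland → f = 0.0236; ΔP_B = f(L/D)(ρV²/2) = 1.376e+06 Pa.
ΔP_A/ΔP_B = 5.064e+05/1.376e+06 = 0.368.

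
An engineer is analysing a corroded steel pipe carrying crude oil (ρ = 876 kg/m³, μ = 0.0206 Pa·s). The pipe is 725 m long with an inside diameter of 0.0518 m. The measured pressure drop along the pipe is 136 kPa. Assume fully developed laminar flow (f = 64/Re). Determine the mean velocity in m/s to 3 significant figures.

V ≈ 0.764 m/s

For laminar flow, f = 64/Re with Re = ρVD/μ, so Darcy-Weisbach reduces to ΔP = 32μLV/D². Solving for V: V = ΔP·D²/(32μL) = 1.36e+05·(0.0518)²/(32·0.0206·725) = 0.7636 m/s.
Check: Re = ρVD/μ = 876·0.7636·0.0518/0.0206 = 1682 < 2300, so the laminar assumption holds.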